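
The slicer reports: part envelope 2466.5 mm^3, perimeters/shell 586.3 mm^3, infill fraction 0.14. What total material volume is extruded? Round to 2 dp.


V_infill = (2466.5 - 586.3) * 0.14 = 263.23
V_total = 586.3 + 263.23 = 849.53 mm^3


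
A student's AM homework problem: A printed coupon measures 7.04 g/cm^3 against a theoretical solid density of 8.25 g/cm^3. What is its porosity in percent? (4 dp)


Porosity = (1-7.04/8.25)*100 = 14.6667 %


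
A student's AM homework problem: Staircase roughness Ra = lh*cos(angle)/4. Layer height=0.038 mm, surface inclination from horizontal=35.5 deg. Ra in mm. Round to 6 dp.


Ra = 0.038 * cos(35.5) / 4 = 0.007734 mm


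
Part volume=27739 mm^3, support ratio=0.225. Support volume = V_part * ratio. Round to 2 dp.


V_support = 27739 * 0.225 = 6241.28 mm^3


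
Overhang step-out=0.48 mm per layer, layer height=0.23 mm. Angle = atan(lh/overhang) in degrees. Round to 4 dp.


angle = atan(0.23/0.48) = 25.6022 degrees


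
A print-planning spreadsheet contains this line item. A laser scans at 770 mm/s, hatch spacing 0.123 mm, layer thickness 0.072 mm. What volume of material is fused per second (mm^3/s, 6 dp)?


Rate = 770 * 0.123 * 0.072 = 6.81912 mm^3/s


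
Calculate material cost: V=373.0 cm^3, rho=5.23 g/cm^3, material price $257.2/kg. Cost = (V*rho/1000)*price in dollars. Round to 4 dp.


Mass = 373.0*5.23/1000 = 1.95079 kg
Cost = 1.95079 * 257.2 = 501.7432 $


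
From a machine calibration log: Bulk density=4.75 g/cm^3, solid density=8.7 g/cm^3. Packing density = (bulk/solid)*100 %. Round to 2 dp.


Packing = (4.75/8.7)*100 = 54.6 %


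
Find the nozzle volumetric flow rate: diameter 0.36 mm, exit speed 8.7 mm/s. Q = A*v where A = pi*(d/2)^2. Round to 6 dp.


A = pi*(0.36/2)^2 = 0.1017876 mm^2
Q = 0.1017876 * 8.7 = 0.885552 mm^3/s


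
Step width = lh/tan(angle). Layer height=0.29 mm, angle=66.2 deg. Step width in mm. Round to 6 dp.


step = 0.29 / tan(66.2) = 0.127905 mm


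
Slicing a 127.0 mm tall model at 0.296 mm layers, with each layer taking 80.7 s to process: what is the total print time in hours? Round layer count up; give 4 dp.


Layers = ceil(127.0/0.296) = 430
t = 430 * 80.7 / 3600 = 9.6392 hrs


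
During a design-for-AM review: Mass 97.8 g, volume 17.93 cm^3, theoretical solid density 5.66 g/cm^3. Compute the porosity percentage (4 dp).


rho_part = 97.8 / 17.93 = 5.45454545 g/cm^3
Porosity = (1 - 5.45454545/5.66)*100 = 3.6299 %


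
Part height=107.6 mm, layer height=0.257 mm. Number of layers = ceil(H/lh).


Layers = ceil(107.6/0.257) = 419


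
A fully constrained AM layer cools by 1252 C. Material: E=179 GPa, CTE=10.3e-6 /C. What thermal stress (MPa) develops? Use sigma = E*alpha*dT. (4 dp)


sigma = 179*1000 * 10.3e-6 * 1252 = 2308.3124 MPa


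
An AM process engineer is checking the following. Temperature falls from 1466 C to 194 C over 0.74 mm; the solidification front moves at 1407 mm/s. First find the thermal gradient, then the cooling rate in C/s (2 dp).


G = (1466-194)/0.74 = 1718.91891892 C/mm
CR = 1718.91891892 * 1407 = 2418518.92 C/s


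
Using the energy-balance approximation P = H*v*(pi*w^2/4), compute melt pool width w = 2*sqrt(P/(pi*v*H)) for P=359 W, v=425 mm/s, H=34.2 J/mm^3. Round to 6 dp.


w = 2*sqrt(359/(pi*425*34.2)) = 0.177335 mm


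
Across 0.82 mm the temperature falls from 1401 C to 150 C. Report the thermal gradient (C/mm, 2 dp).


G = (1401-150)/0.82 = 1525.61 C/mm


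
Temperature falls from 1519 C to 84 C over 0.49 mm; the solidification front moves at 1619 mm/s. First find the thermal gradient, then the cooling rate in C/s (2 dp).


G = (1519-84)/0.49 = 2928.57142857 C/mm
CR = 2928.57142857 * 1619 = 4741357.14 C/s


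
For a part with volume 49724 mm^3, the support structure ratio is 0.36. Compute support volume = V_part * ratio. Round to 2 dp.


V_support = 49724 * 0.36 = 17900.64 mm^3


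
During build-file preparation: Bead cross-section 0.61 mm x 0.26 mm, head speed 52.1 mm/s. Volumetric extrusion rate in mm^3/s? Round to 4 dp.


Rate = 0.61 * 0.26 * 52.1 = 8.2631 mm^3/s


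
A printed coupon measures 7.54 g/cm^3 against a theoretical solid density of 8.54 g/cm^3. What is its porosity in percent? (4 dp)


Porosity = (1-7.54/8.54)*100 = 11.7096 %


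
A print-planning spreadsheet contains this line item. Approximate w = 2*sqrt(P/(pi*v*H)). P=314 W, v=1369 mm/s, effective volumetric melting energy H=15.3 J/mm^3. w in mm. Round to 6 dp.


w = 2*sqrt(314/(pi*1369*15.3)) = 0.138157 mm


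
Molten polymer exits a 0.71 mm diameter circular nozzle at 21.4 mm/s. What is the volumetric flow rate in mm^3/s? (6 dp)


A = pi*(0.71/2)^2 = 0.39591921 mm^2
Q = 0.39591921 * 21.4 = 8.472671 mm^3/s


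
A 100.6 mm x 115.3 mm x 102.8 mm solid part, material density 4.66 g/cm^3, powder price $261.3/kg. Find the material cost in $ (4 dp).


V = 100.6 * 115.3 * 102.8 = 1192395.704 mm^3 = 1192.395704 cm^3
Mass = 1192.395704 * 4.66 / 1000 = 5.55656398 kg
Cost = 5.55656398 * 261.3 = 1451.9302 $


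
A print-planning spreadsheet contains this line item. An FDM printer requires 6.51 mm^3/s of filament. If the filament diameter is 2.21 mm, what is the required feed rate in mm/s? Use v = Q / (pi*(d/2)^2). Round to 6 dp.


A = pi*(2.21/2)^2 = 3.835963
v = 6.51 / 3.835963 = 1.697097 mm/s


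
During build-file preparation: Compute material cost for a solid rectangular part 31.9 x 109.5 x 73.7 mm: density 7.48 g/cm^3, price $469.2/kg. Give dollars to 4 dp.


V = 31.9 * 109.5 * 73.7 = 257437.785 mm^3 = 257.437785 cm^3
Mass = 257.437785 * 7.48 / 1000 = 1.92563463 kg
Cost = 1.92563463 * 469.2 = 903.5078 $


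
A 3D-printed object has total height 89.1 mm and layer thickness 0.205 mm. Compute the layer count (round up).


Layers = ceil(89.1/0.205) = 435


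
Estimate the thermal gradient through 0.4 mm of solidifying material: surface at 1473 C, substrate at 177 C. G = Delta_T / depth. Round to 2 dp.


G = (1473-177)/0.4 = 3240.0 C/mm


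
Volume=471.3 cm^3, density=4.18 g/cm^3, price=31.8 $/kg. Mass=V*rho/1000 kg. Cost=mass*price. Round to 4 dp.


Mass = 471.3*4.18/1000 = 1.970034 kg
Cost = 1.970034 * 31.8 = 62.6471 $


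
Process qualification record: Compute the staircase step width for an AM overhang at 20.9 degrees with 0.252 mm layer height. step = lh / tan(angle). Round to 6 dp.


step = 0.252 / tan(20.9) = 0.659923 mm


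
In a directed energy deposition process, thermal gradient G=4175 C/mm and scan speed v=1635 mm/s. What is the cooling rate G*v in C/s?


CR = 4175 * 1635 = 6826125 C/s


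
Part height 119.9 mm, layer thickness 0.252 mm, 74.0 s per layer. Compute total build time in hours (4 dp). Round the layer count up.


Layers = ceil(119.9/0.252) = 476
t = 476 * 74.0 / 3600 = 9.7844 hrs


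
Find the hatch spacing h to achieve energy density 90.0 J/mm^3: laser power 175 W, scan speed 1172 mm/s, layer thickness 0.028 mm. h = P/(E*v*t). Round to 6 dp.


h = 175 / (90.0*1172*0.028) = 0.059253 mm


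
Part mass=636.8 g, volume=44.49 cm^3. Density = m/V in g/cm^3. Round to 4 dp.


rho = 636.8 / 44.49 = 14.3133 g/cm^3


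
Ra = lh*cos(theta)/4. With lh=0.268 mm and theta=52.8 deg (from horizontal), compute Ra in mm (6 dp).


Ra = 0.268 * cos(52.8) / 4 = 0.040508 mm


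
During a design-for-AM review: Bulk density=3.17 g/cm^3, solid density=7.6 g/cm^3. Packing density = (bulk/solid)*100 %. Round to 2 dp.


Packing = (3.17/7.6)*100 = 41.71 %


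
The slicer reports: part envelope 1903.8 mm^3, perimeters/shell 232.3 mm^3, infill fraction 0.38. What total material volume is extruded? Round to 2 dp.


V_infill = (1903.8 - 232.3) * 0.38 = 635.17
V_total = 232.3 + 635.17 = 867.47 mm^3


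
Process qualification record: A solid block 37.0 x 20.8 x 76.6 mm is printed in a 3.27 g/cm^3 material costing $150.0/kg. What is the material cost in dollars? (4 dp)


V = 37.0 * 20.8 * 76.6 = 58951.36 mm^3 = 58.95136 cm^3
Mass = 58.95136 * 3.27 / 1000 = 0.19277095 kg
Cost = 0.19277095 * 150.0 = 28.9156 $


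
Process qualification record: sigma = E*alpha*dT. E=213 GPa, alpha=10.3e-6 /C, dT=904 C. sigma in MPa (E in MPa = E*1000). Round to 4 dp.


sigma = 213*1000 * 10.3e-6 * 904 = 1983.2856 MPa


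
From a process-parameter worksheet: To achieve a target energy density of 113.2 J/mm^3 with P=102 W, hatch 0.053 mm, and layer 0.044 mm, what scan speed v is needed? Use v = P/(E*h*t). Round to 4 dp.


v = 102 / (113.2*0.053*0.044) = 386.3894 mm/s


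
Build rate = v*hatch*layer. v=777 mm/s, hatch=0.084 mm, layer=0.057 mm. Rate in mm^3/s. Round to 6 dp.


Rate = 777 * 0.084 * 0.057 = 3.720276 mm^3/s


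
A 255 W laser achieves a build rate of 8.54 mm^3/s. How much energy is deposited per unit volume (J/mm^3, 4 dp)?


SE = 255 / 8.54 = 29.8595 J/mm^3


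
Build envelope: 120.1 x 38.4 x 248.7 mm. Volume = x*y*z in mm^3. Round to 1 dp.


V = 120.1 * 38.4 * 248.7 = 1146964.6 mm^3


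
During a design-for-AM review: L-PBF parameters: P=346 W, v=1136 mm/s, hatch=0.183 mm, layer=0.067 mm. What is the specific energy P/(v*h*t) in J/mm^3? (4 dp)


Build rate = 1136 * 0.183 * 0.067 = 13.928496 mm^3/s
SE = 346 / 13.928496 = 24.8412 J/mm^3


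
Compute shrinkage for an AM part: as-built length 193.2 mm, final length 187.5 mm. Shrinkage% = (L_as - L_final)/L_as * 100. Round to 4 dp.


Shrinkage = ((193.2-187.5)/193.2)*100 = 2.9503 %


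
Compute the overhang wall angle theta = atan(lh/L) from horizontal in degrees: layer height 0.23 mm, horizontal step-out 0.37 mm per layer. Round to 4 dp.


angle = atan(0.23/0.37) = 31.866 degrees


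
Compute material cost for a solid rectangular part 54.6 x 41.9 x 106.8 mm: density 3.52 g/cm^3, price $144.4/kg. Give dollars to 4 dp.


V = 54.6 * 41.9 * 106.8 = 244330.632 mm^3 = 244.330632 cm^3
Mass = 244.330632 * 3.52 / 1000 = 0.86004382 kg
Cost = 0.86004382 * 144.4 = 124.1903 $


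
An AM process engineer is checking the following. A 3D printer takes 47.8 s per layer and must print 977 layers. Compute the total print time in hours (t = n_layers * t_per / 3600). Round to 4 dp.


t = 977 * 47.8 / 3600 = 12.9724 hrs


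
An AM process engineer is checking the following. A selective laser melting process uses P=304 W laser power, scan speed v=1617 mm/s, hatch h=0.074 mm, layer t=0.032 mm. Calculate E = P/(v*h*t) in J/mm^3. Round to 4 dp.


E = 304 / (1617*0.074*0.032) = 79.3929 J/mm^3


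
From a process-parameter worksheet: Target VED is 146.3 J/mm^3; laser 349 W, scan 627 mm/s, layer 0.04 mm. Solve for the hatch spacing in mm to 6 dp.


h = 349 / (146.3*627*0.04) = 0.095116 mm


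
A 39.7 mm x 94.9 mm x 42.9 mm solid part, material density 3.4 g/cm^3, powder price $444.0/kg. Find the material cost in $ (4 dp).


V = 39.7 * 94.9 * 42.9 = 161627.037 mm^3 = 161.627037 cm^3
Mass = 161.627037 * 3.4 / 1000 = 0.54953193 kg
Cost = 0.54953193 * 444.0 = 243.9922 $


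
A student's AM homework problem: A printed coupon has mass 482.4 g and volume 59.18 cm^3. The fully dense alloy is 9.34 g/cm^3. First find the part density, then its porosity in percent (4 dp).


rho_part = 482.4 / 59.18 = 8.1514025 g/cm^3
Porosity = (1 - 8.1514025/9.34)*100 = 12.7259 %


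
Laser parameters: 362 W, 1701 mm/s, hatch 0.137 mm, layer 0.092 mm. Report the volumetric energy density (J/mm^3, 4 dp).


E = 362 / (1701*0.137*0.092) = 16.8848 J/mm^3


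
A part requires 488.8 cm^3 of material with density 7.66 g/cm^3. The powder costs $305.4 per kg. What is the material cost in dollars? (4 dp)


Mass = 488.8*7.66/1000 = 3.744208 kg
Cost = 3.744208 * 305.4 = 1143.4811 $


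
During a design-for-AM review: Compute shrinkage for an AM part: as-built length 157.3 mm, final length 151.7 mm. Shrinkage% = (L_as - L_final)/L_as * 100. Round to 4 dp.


Shrinkage = ((157.3-151.7)/157.3)*100 = 3.5601 %


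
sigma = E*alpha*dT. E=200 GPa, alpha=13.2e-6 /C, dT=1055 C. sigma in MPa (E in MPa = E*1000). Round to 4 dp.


sigma = 200*1000 * 13.2e-6 * 1055 = 2785.2 MPa


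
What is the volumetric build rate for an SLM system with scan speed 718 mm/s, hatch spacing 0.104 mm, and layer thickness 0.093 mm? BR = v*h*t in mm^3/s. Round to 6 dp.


Rate = 718 * 0.104 * 0.093 = 6.944496 mm^3/s


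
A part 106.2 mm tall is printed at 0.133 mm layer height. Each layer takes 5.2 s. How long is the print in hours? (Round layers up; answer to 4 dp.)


Layers = ceil(106.2/0.133) = 799
t = 799 * 5.2 / 3600 = 1.1541 hrs


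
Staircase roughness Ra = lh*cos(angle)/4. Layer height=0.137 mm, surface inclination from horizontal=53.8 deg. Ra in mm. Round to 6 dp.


Ra = 0.137 * cos(53.8) / 4 = 0.020228 mm


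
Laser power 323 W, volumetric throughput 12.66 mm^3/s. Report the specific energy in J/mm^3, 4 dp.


SE = 323 / 12.66 = 25.5134 J/mm^3


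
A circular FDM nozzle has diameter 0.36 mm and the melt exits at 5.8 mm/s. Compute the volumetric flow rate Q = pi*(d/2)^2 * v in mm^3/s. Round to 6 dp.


A = pi*(0.36/2)^2 = 0.1017876 mm^2
Q = 0.1017876 * 5.8 = 0.590368 mm^3/s


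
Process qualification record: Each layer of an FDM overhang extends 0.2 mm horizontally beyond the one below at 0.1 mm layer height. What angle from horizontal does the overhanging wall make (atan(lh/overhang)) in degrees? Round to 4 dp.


angle = atan(0.1/0.2) = 26.5651 degrees


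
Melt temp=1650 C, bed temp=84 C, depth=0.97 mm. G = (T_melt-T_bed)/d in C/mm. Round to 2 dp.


G = (1650-84)/0.97 = 1614.43 C/mm


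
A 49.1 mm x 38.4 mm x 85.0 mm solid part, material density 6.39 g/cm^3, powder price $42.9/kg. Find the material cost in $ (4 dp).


V = 49.1 * 38.4 * 85.0 = 160262.4 mm^3 = 160.2624 cm^3
Mass = 160.2624 * 6.39 / 1000 = 1.02407674 kg
Cost = 1.02407674 * 42.9 = 43.9329 $


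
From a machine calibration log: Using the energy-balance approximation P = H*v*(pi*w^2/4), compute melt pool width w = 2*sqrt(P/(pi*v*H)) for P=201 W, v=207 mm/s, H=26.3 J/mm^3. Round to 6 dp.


w = 2*sqrt(201/(pi*207*26.3)) = 0.216815 mm


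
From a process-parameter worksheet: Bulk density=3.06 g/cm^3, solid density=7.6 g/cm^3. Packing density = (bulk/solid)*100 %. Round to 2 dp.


Packing = (3.06/7.6)*100 = 40.26 %


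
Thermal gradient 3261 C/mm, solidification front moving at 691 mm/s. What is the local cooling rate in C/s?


CR = 3261 * 691 = 2253351 C/s


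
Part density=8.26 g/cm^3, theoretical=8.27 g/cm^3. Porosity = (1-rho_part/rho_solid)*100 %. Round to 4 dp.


Porosity = (1-8.26/8.27)*100 = 0.1209 %


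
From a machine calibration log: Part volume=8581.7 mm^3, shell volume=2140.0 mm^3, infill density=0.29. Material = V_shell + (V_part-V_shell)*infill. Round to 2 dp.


V_infill = (8581.7 - 2140.0) * 0.29 = 1868.09
V_total = 2140.0 + 1868.09 = 4008.09 mm^3


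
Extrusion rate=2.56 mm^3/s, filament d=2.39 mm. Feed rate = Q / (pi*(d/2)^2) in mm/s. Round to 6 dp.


A = pi*(2.39/2)^2 = 4.486273
v = 2.56 / 4.486273 = 0.57063 mm/s


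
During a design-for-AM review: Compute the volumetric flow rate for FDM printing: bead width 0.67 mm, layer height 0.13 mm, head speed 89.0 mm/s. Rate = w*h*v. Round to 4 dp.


Rate = 0.67 * 0.13 * 89.0 = 7.7519 mm^3/s


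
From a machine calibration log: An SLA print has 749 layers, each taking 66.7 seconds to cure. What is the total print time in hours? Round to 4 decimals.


t = 749 * 66.7 / 3600 = 13.8773 hrs


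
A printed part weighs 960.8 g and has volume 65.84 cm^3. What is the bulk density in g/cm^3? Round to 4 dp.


rho = 960.8 / 65.84 = 14.593 g/cm^3


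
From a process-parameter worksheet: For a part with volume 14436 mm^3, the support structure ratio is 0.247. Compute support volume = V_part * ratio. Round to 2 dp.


V_support = 14436 * 0.247 = 3565.69 mm^3


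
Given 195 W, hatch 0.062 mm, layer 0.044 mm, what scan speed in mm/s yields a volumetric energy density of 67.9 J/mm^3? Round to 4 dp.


v = 195 / (67.9*0.062*0.044) = 1052.7384 mm/s


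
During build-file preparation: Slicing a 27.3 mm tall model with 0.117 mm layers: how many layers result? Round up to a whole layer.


Layers = ceil(27.3/0.117) = 234


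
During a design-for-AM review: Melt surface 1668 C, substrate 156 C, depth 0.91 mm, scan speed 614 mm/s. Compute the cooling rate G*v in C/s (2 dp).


G = (1668-156)/0.91 = 1661.53846154 C/mm
CR = 1661.53846154 * 614 = 1020184.62 C/s


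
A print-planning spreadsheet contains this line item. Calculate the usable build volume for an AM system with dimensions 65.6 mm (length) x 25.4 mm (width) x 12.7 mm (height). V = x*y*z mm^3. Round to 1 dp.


V = 65.6 * 25.4 * 12.7 = 21161.2 mm^3


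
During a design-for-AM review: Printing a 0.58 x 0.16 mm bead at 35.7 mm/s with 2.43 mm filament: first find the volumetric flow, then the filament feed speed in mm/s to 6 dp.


Q = 0.58 * 0.16 * 35.7 = 3.31296 mm^3/s
A_fil = pi*(2.43/2)^2 = 4.63769762 mm^2
v_feed = 3.31296 / 4.63769762 = 0.714354 mm/s


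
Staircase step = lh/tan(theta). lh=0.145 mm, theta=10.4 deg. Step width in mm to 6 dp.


step = 0.145 / tan(10.4) = 0.790043 mm


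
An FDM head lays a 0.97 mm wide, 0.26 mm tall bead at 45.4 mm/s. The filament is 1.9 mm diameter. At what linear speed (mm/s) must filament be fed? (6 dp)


Q = 0.97 * 0.26 * 45.4 = 11.44988 mm^3/s
A_fil = pi*(1.9/2)^2 = 2.83528737 mm^2
v_feed = 11.44988 / 2.83528737 = 4.038349 mm/s


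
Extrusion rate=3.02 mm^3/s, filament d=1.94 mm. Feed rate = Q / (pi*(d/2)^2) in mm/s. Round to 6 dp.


A = pi*(1.94/2)^2 = 2.955925
v = 3.02 / 2.955925 = 1.021677 mm/s


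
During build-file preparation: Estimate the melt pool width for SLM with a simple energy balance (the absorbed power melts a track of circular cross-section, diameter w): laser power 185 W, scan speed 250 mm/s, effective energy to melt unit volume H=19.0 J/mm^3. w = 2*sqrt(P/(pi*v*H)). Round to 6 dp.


w = 2*sqrt(185/(pi*250*19.0)) = 0.222687 mm


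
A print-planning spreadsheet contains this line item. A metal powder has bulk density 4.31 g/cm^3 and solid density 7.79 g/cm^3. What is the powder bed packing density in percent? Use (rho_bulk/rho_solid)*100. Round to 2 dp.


Packing = (4.31/7.79)*100 = 55.33 %


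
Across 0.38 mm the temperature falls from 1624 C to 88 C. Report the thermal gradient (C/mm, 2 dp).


G = (1624-88)/0.38 = 4042.11 C/mm


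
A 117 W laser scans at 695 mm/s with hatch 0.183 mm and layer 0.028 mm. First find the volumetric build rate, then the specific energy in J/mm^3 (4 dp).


Build rate = 695 * 0.183 * 0.028 = 3.56118 mm^3/s
SE = 117 / 3.56118 = 32.8543 J/mm^3


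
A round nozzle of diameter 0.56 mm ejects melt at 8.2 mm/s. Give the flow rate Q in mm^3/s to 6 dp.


A = pi*(0.56/2)^2 = 0.24630086 mm^2
Q = 0.24630086 * 8.2 = 2.019667 mm^3/s


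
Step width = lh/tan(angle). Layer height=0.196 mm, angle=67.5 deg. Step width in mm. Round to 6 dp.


step = 0.196 / tan(67.5) = 0.081186 mm


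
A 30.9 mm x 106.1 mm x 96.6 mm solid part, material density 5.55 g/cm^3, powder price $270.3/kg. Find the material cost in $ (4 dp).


V = 30.9 * 106.1 * 96.6 = 316702.134 mm^3 = 316.702134 cm^3
Mass = 316.702134 * 5.55 / 1000 = 1.75769684 kg
Cost = 1.75769684 * 270.3 = 475.1055 $


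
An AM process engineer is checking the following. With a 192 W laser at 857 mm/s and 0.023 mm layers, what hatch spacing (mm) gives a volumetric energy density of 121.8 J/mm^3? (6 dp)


h = 192 / (121.8*857*0.023) = 0.079973 mm


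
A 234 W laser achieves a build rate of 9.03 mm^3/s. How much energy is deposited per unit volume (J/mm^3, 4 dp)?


SE = 234 / 9.03 = 25.9136 J/mm^3


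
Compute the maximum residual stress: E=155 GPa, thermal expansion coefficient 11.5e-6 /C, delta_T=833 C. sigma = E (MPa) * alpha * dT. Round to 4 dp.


sigma = 155*1000 * 11.5e-6 * 833 = 1484.8225 MPa


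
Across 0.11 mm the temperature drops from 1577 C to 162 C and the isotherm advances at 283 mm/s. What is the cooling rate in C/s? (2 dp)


G = (1577-162)/0.11 = 12863.63636364 C/mm
CR = 12863.63636364 * 283 = 3640409.09 C/s


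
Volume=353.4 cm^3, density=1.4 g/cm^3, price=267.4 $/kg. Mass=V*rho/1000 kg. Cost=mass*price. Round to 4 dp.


Mass = 353.4*1.4/1000 = 0.49476 kg
Cost = 0.49476 * 267.4 = 132.2988 $


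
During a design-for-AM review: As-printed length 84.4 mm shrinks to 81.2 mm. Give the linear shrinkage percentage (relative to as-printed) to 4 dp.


Shrinkage = ((84.4-81.2)/84.4)*100 = 3.7915 %


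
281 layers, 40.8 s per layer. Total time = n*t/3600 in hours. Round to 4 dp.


t = 281 * 40.8 / 3600 = 3.1847 hrs


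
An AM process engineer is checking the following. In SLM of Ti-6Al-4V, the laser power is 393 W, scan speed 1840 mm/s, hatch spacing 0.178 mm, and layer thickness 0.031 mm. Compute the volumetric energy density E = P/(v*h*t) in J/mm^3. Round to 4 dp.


E = 393 / (1840*0.178*0.031) = 38.7073 J/mm^3


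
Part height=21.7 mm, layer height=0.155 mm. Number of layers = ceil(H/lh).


Layers = ceil(21.7/0.155) = 140


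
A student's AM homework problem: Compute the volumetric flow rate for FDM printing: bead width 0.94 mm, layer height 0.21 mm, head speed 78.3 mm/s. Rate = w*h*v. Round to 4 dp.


Rate = 0.94 * 0.21 * 78.3 = 15.4564 mm^3/s


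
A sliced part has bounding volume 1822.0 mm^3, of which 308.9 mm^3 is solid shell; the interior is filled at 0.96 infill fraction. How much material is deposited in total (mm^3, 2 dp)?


V_infill = (1822.0 - 308.9) * 0.96 = 1452.58
V_total = 308.9 + 1452.58 = 1761.48 mm^3


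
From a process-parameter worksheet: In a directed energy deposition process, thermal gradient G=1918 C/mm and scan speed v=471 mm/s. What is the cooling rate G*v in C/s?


CR = 1918 * 471 = 903378 C/s


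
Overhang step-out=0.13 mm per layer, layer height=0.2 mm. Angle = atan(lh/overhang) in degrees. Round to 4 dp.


angle = atan(0.2/0.13) = 56.9761 degrees


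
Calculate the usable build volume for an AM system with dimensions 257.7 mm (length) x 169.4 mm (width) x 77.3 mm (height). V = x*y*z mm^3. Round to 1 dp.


V = 257.7 * 169.4 * 77.3 = 3374483.6 mm^3


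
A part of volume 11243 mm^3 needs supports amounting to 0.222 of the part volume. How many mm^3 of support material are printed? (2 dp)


V_support = 11243 * 0.222 = 2495.95 mm^3


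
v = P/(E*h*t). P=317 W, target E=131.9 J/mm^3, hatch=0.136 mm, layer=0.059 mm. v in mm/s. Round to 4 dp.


v = 317 / (131.9*0.136*0.059) = 299.5184 mm/s


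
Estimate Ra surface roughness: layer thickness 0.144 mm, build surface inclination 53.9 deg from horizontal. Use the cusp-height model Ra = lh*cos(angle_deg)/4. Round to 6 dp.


Ra = 0.144 * cos(53.9) / 4 = 0.021211 mm


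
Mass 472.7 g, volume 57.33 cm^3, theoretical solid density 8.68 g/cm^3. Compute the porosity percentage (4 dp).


rho_part = 472.7 / 57.33 = 8.24524682 g/cm^3
Porosity = (1 - 8.24524682/8.68)*100 = 5.0087 %


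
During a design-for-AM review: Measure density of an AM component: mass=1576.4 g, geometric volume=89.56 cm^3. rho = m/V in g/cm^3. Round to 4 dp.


rho = 1576.4 / 89.56 = 17.6016 g/cm^3


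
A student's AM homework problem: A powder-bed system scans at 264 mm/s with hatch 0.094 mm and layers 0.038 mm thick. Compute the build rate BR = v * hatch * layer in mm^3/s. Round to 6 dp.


Rate = 264 * 0.094 * 0.038 = 0.943008 mm^3/s


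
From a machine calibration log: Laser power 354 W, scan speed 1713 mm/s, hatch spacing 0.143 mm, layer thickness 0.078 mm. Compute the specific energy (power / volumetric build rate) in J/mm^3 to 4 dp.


Build rate = 1713 * 0.143 * 0.078 = 19.106802 mm^3/s
SE = 354 / 19.106802 = 18.5274 J/mm^3


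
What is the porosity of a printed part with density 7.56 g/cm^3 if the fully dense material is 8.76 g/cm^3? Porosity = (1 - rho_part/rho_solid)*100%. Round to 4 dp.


Porosity = (1-7.56/8.76)*100 = 13.6986 %


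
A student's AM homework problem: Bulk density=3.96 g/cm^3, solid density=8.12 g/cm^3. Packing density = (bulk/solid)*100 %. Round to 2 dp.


Packing = (3.96/8.12)*100 = 48.77 %


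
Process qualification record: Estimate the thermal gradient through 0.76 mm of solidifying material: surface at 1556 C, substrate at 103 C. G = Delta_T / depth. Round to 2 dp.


G = (1556-103)/0.76 = 1911.84 C/mm


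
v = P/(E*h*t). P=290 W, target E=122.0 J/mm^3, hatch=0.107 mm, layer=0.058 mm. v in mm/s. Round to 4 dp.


v = 290 / (122.0*0.107*0.058) = 383.0244 mm/s


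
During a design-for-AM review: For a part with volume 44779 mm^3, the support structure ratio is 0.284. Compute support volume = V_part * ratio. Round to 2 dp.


V_support = 44779 * 0.284 = 12717.24 mm^3


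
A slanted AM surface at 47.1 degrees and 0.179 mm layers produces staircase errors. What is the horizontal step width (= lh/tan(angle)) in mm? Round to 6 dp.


step = 0.179 / tan(47.1) = 0.166337 mm


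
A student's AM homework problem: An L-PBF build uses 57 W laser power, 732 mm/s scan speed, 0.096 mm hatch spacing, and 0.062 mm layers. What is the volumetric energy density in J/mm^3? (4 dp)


E = 57 / (732*0.096*0.062) = 13.0828 J/mm^3


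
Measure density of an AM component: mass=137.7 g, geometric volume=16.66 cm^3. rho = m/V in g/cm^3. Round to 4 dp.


rho = 137.7 / 16.66 = 8.2653 g/cm^3


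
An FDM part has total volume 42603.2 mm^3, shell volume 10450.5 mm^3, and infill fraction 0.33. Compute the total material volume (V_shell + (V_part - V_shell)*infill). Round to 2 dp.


V_infill = (42603.2 - 10450.5) * 0.33 = 10610.39
V_total = 10450.5 + 10610.39 = 21060.89 mm^3


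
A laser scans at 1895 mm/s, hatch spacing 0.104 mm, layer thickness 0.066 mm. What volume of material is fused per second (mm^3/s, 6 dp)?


Rate = 1895 * 0.104 * 0.066 = 13.00728 mm^3/s


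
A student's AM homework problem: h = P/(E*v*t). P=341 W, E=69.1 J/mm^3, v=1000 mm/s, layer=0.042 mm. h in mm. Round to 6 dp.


h = 341 / (69.1*1000*0.042) = 0.117497 mm


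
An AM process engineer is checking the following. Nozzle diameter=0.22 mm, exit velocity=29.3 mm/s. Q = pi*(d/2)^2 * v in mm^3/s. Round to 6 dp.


A = pi*(0.22/2)^2 = 0.03801327 mm^2
Q = 0.03801327 * 29.3 = 1.113789 mm^3/s


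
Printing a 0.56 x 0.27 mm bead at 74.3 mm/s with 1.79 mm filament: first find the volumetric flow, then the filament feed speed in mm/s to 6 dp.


Q = 0.56 * 0.27 * 74.3 = 11.23416 mm^3/s
A_fil = pi*(1.79/2)^2 = 2.51649426 mm^2
v_feed = 11.23416 / 2.51649426 = 4.46421 mm/s


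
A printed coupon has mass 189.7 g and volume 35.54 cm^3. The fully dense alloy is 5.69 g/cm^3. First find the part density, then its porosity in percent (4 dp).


rho_part = 189.7 / 35.54 = 5.33764772 g/cm^3
Porosity = (1 - 5.33764772/5.69)*100 = 6.1925 %


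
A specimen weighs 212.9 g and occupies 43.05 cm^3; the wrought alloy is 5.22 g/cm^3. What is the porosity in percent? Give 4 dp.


rho_part = 212.9 / 43.05 = 4.94541231 g/cm^3
Porosity = (1 - 4.94541231/5.22)*100 = 5.2603 %


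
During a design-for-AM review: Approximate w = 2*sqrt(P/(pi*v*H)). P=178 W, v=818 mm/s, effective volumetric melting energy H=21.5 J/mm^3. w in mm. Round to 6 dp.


w = 2*sqrt(178/(pi*818*21.5)) = 0.113519 mm


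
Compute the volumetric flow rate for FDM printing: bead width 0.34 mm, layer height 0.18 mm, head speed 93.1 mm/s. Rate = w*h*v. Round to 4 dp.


Rate = 0.34 * 0.18 * 93.1 = 5.6977 mm^3/s


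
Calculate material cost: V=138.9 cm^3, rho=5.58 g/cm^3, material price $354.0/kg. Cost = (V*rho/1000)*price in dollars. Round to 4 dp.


Mass = 138.9*5.58/1000 = 0.775062 kg
Cost = 0.775062 * 354.0 = 274.3719 $


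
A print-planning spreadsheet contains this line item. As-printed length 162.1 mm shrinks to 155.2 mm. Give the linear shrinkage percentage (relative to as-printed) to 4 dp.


Shrinkage = ((162.1-155.2)/162.1)*100 = 4.2566 %


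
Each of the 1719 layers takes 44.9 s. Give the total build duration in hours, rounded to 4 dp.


t = 1719 * 44.9 / 3600 = 21.4398 hrs


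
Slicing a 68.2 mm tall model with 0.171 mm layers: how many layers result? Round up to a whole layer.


Layers = ceil(68.2/0.171) = 399


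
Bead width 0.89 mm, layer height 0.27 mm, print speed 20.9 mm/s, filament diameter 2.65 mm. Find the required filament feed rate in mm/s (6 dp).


Q = 0.89 * 0.27 * 20.9 = 5.02227 mm^3/s
A_fil = pi*(2.65/2)^2 = 5.5154586 mm^2
v_feed = 5.02227 / 5.5154586 = 0.910581 mm/s


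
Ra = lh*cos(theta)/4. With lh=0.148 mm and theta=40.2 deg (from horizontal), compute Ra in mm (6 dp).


Ra = 0.148 * cos(40.2) / 4 = 0.02826 mm


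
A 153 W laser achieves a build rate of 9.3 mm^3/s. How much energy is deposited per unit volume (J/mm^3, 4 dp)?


SE = 153 / 9.3 = 16.4516 J/mm^3


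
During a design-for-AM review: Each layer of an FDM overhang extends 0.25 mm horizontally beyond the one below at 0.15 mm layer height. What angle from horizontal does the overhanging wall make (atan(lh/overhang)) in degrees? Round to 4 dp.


angle = atan(0.15/0.25) = 30.9638 degrees


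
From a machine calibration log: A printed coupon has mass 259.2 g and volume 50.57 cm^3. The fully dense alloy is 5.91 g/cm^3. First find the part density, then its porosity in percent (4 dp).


rho_part = 259.2 / 50.57 = 5.12556852 g/cm^3
Porosity = (1 - 5.12556852/5.91)*100 = 13.273 %


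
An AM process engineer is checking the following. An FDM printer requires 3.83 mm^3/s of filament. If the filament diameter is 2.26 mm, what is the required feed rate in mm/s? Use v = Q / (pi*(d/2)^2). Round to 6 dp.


A = pi*(2.26/2)^2 = 4.0115
v = 3.83 / 4.0115 = 0.954755 mm/s


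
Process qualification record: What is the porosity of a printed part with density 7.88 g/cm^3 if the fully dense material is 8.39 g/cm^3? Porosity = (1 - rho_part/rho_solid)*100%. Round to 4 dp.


Porosity = (1-7.88/8.39)*100 = 6.0787 %


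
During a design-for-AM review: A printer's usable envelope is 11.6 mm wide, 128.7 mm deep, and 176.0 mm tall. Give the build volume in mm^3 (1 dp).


V = 11.6 * 128.7 * 176.0 = 262753.9 mm^3


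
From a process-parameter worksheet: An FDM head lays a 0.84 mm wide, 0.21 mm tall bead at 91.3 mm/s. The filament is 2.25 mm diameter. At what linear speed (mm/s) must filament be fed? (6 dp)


Q = 0.84 * 0.21 * 91.3 = 16.10532 mm^3/s
A_fil = pi*(2.25/2)^2 = 3.9760782 mm^2
v_feed = 16.10532 / 3.9760782 = 4.050554 mm/s


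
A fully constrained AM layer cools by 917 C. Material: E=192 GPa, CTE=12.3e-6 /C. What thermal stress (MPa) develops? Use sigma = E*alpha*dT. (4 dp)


sigma = 192*1000 * 12.3e-6 * 917 = 2165.5872 MPa


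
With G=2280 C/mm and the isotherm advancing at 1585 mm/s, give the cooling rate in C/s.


CR = 2280 * 1585 = 3613800 C/s


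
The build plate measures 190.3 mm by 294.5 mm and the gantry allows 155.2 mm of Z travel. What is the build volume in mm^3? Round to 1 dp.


V = 190.3 * 294.5 * 155.2 = 8697927.9 mm^3


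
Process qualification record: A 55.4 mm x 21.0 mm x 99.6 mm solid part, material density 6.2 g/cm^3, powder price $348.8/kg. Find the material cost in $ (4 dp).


V = 55.4 * 21.0 * 99.6 = 115874.64 mm^3 = 115.87464 cm^3
Mass = 115.87464 * 6.2 / 1000 = 0.71842277 kg
Cost = 0.71842277 * 348.8 = 250.5859 $


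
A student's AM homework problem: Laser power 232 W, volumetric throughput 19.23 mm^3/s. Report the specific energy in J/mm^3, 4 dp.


SE = 232 / 19.23 = 12.0645 J/mm^3


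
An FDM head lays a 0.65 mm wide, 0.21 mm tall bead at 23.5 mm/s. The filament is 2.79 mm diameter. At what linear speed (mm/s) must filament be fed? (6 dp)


Q = 0.65 * 0.21 * 23.5 = 3.20775 mm^3/s
A_fil = pi*(2.79/2)^2 = 6.11361784 mm^2
v_feed = 3.20775 / 6.11361784 = 0.524689 mm/s


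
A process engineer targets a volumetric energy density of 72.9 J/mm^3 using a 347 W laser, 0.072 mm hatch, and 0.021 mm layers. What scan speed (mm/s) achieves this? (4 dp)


v = 347 / (72.9*0.072*0.021) = 3148.1119 mm/s


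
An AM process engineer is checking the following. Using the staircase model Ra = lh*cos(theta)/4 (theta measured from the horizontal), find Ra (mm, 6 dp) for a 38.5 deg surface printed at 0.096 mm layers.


Ra = 0.096 * cos(38.5) / 4 = 0.018783 mm


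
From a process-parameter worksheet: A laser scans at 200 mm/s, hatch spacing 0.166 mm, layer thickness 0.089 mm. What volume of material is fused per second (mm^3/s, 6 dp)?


Rate = 200 * 0.166 * 0.089 = 2.9548 mm^3/s


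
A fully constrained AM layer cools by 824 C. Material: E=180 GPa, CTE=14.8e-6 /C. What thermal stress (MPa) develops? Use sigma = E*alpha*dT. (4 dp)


sigma = 180*1000 * 14.8e-6 * 824 = 2195.136 MPa


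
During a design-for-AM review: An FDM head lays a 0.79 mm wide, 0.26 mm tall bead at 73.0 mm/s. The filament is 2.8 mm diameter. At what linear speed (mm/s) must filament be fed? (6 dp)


Q = 0.79 * 0.26 * 73.0 = 14.9942 mm^3/s
A_fil = pi*(2.8/2)^2 = 6.1575216 mm^2
v_feed = 14.9942 / 6.1575216 = 2.435103 mm/s


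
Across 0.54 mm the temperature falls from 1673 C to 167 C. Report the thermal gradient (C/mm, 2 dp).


G = (1673-167)/0.54 = 2788.89 C/mm


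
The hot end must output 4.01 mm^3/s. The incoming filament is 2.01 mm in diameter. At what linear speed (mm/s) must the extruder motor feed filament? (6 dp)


A = pi*(2.01/2)^2 = 3.173087
v = 4.01 / 3.173087 = 1.263754 mm/s


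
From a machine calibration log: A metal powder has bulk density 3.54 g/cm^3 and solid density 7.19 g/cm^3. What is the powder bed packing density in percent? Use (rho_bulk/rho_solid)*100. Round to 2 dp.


Packing = (3.54/7.19)*100 = 49.24 %


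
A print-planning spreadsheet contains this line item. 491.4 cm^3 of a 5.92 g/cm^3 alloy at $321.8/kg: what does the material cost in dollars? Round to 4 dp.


Mass = 491.4*5.92/1000 = 2.909088 kg
Cost = 2.909088 * 321.8 = 936.1445 $


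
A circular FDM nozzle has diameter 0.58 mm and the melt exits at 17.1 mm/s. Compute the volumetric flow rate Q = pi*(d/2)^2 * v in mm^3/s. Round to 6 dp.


A = pi*(0.58/2)^2 = 0.26420794 mm^2
Q = 0.26420794 * 17.1 = 4.517956 mm^3/s


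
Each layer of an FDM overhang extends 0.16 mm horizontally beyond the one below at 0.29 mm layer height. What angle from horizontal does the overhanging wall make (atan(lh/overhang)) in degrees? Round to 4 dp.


angle = atan(0.29/0.16) = 61.1134 degrees


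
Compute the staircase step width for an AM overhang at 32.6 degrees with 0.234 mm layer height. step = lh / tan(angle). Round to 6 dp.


step = 0.234 / tan(32.6) = 0.365896 mm


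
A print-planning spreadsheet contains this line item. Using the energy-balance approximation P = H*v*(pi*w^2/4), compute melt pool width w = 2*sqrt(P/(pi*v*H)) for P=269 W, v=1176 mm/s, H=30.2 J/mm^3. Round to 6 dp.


w = 2*sqrt(269/(pi*1176*30.2)) = 0.098203 mm


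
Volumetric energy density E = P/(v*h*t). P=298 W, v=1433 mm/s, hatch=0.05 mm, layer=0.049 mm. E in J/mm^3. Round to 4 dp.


E = 298 / (1433*0.05*0.049) = 84.8797 J/mm^3


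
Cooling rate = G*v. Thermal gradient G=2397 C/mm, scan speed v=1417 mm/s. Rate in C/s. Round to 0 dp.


CR = 2397 * 1417 = 3396549 C/s


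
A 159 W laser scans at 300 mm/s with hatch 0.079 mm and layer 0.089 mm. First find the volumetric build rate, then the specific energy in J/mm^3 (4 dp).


Build rate = 300 * 0.079 * 0.089 = 2.1093 mm^3/s
SE = 159 / 2.1093 = 75.3805 J/mm^3


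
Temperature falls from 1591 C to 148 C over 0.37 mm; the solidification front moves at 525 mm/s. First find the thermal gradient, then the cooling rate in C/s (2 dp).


G = (1591-148)/0.37 = 3900.0 C/mm
CR = 3900.0 * 525 = 2047500.0 C/s


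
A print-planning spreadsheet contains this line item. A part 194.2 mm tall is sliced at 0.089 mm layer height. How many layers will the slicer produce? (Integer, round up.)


Layers = ceil(194.2/0.089) = 2183


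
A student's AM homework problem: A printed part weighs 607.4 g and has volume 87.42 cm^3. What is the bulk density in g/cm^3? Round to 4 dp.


rho = 607.4 / 87.42 = 6.9481 g/cm^3


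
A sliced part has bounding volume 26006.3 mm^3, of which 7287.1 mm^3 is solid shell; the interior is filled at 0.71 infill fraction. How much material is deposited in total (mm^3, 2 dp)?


V_infill = (26006.3 - 7287.1) * 0.71 = 13290.63
V_total = 7287.1 + 13290.63 = 20577.73 mm^3


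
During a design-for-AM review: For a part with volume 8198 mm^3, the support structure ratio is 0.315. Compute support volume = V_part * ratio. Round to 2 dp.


V_support = 8198 * 0.315 = 2582.37 mm^3


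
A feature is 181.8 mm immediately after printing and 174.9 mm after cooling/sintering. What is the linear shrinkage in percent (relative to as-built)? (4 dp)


Shrinkage = ((181.8-174.9)/181.8)*100 = 3.7954 %


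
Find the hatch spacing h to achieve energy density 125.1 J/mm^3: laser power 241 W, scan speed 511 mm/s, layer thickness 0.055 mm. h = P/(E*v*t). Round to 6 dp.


h = 241 / (125.1*511*0.055) = 0.068545 mm


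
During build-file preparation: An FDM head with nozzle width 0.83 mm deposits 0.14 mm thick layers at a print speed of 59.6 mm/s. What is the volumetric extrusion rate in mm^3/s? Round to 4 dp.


Rate = 0.83 * 0.14 * 59.6 = 6.9255 mm^3/s


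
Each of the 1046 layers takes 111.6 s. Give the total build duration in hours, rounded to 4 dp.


t = 1046 * 111.6 / 3600 = 32.426 hrs


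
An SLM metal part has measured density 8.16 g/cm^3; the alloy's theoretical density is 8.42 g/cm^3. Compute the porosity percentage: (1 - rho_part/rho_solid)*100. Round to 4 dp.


Porosity = (1-8.16/8.42)*100 = 3.0879 %


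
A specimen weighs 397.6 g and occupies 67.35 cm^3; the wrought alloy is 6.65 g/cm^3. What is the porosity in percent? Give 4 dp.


rho_part = 397.6 / 67.35 = 5.90348924 g/cm^3
Porosity = (1 - 5.90348924/6.65)*100 = 11.2257 %


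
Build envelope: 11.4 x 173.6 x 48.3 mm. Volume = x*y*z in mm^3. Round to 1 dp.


V = 11.4 * 173.6 * 48.3 = 95587.6 mm^3


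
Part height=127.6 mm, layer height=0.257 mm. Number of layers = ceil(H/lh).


Layers = ceil(127.6/0.257) = 497


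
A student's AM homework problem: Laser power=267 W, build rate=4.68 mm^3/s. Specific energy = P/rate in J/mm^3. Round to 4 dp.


SE = 267 / 4.68 = 57.0513 J/mm^3


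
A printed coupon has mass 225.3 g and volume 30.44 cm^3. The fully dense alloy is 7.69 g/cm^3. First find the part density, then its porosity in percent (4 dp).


rho_part = 225.3 / 30.44 = 7.40144547 g/cm^3
Porosity = (1 - 7.40144547/7.69)*100 = 3.7523 %


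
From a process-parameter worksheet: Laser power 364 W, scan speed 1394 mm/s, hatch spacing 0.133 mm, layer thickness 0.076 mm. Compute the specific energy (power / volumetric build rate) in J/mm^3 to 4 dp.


Build rate = 1394 * 0.133 * 0.076 = 14.090552 mm^3/s
SE = 364 / 14.090552 = 25.8329 J/mm^3


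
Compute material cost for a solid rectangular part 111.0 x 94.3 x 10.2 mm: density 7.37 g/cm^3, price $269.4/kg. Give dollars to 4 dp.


V = 111.0 * 94.3 * 10.2 = 106766.46 mm^3 = 106.76646 cm^3
Mass = 106.76646 * 7.37 / 1000 = 0.78686881 kg
Cost = 0.78686881 * 269.4 = 211.9825 $


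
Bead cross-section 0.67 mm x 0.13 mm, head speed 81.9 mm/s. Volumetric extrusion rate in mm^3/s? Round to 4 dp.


Rate = 0.67 * 0.13 * 81.9 = 7.1335 mm^3/s


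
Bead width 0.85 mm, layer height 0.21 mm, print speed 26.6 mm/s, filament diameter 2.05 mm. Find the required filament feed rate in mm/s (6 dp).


Q = 0.85 * 0.21 * 26.6 = 4.7481 mm^3/s
A_fil = pi*(2.05/2)^2 = 3.30063578 mm^2
v_feed = 4.7481 / 3.30063578 = 1.438541 mm/s
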